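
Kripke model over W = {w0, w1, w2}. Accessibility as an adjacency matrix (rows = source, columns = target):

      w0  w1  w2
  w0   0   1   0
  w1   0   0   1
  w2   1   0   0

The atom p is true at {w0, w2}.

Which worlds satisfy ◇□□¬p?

w0: successors {w1}; □□¬p there: w1:F. ✗
w1: successors {w2}; □□¬p there: w2:T. ✓
w2: successors {w0}; □□¬p there: w0:F. ✗

{w1}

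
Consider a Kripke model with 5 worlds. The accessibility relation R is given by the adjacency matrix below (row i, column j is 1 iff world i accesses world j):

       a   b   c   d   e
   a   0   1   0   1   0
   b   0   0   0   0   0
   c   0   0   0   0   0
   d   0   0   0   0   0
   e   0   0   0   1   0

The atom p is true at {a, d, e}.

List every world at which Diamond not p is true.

a: successors {b, d}; not p there: b:T, d:F. ✓
b: no successors, so Diamond not p fails. ✗
c: no successors, so Diamond not p fails. ✗
d: no successors, so Diamond not p fails. ✗
e: successors {d}; not p there: d:F. ✗

{a}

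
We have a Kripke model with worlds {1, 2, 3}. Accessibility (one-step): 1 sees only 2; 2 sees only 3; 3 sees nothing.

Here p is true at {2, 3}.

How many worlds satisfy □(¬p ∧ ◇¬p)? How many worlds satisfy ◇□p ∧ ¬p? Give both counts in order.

1 and 1

For □(¬p ∧ ◇¬p):
1: successors {2}; ¬p ∧ ◇¬p there: 2:F. ✗
2: successors {3}; ¬p ∧ ◇¬p there: 3:F. ✗
3: no successors, so □(¬p ∧ ◇¬p) holds vacuously. ✓
— 1 world.
For ◇□p ∧ ¬p:
1: ◇□p is T, ¬p is T. ✓
2: ◇□p is T, ¬p is F. ✗
3: ◇□p is F, ¬p is F. ✗
— 1 world.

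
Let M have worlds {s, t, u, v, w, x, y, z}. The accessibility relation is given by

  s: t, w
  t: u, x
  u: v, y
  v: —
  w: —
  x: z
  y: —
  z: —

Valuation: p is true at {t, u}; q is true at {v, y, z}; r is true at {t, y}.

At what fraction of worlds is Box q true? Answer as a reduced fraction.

3/4

s: successors {t, w}; q there: t:F, w:F. ✗
t: successors {u, x}; q there: u:F, x:F. ✗
u: successors {v, y}; q there: v:T, y:T. ✓
v: no successors, so Box q holds vacuously. ✓
w: no successors, so Box q holds vacuously. ✓
x: successors {z}; q there: z:T. ✓
y: no successors, so Box q holds vacuously. ✓
z: no successors, so Box q holds vacuously. ✓
That's 6 of 8 worlds, so 6/8 = 3/4.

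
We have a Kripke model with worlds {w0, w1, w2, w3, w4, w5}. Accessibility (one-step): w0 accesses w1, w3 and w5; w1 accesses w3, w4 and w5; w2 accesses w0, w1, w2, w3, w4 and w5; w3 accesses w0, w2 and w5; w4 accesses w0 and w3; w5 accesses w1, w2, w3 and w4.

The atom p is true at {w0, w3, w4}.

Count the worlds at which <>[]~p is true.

w0: successors {w1, w3, w5}; []~p there: w1:F, w3:F, w5:F. ✗
w1: successors {w3, w4, w5}; []~p there: w3:F, w4:F, w5:F. ✗
w2: successors {w0, w1, w2, w3, w4, w5}; []~p there: w0:F, w1:F, w2:F, w3:F, w4:F, w5:F. ✗
w3: successors {w0, w2, w5}; []~p there: w0:F, w2:F, w5:F. ✗
w4: successors {w0, w3}; []~p there: w0:F, w3:F. ✗
w5: successors {w1, w2, w3, w4}; []~p there: w1:F, w2:F, w3:F, w4:F. ✗
Satisfying worlds: ∅.

0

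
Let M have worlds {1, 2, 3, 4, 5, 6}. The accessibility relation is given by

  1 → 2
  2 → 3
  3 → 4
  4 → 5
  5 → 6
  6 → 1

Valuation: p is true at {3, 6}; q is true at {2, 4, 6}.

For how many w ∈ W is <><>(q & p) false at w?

5

1: successors {2}; <>(q & p) there: 2:F. ✗
2: successors {3}; <>(q & p) there: 3:F. ✗
3: successors {4}; <>(q & p) there: 4:F. ✗
4: successors {5}; <>(q & p) there: 5:T. ✓
5: successors {6}; <>(q & p) there: 6:F. ✗
6: successors {1}; <>(q & p) there: 1:F. ✗
Satisfying worlds: {4}.
So <><>(q & p) fails at the other 5 worlds.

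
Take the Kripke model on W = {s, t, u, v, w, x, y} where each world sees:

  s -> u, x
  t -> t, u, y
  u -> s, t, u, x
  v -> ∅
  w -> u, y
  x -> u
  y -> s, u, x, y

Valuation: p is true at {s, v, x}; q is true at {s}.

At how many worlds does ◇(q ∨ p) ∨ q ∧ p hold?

s: ◇(q ∨ p) is T, q ∧ p is T. ✓
t: ◇(q ∨ p) is F, q ∧ p is F. ✗
u: ◇(q ∨ p) is T, q ∧ p is F. ✓
v: ◇(q ∨ p) is F, q ∧ p is F. ✗
w: ◇(q ∨ p) is F, q ∧ p is F. ✗
x: ◇(q ∨ p) is F, q ∧ p is F. ✗
y: ◇(q ∨ p) is T, q ∧ p is F. ✓
Satisfying worlds: {s, u, y}.

3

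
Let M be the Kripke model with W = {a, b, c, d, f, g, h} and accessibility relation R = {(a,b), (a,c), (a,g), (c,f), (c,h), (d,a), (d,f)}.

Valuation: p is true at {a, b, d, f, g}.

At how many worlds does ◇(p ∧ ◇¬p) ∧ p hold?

a: ◇(p ∧ ◇¬p) is F, p is T. ✗
b: ◇(p ∧ ◇¬p) is F, p is T. ✗
c: ◇(p ∧ ◇¬p) is F, p is F. ✗
d: ◇(p ∧ ◇¬p) is T, p is T. ✓
f: ◇(p ∧ ◇¬p) is F, p is T. ✗
g: ◇(p ∧ ◇¬p) is F, p is T. ✗
h: ◇(p ∧ ◇¬p) is F, p is F. ✗
Satisfying worlds: {d}.

1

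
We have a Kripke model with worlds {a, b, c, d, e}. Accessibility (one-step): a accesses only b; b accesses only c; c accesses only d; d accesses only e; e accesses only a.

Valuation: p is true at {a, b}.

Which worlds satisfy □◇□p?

{c, d}

a: successors {b}; ◇□p there: b:F. ✗
b: successors {c}; ◇□p there: c:F. ✗
c: successors {d}; ◇□p there: d:T. ✓
d: successors {e}; ◇□p there: e:T. ✓
e: successors {a}; ◇□p there: a:F. ✗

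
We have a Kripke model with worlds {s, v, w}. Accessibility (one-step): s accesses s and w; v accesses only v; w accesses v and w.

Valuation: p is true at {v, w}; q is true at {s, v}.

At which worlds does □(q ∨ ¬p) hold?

{v}

s: successors {s, w}; q ∨ ¬p there: s:T, w:F. ✗
v: successors {v}; q ∨ ¬p there: v:T. ✓
w: successors {v, w}; q ∨ ¬p there: v:T, w:F. ✗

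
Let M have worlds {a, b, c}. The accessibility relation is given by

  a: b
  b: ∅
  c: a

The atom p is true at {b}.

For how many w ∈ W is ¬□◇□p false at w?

a: □◇□p is F. ✓
b: □◇□p is T. ✗
c: □◇□p is T. ✗
Satisfying worlds: {a}.
So ¬□◇□p fails at the other 2 worlds.

2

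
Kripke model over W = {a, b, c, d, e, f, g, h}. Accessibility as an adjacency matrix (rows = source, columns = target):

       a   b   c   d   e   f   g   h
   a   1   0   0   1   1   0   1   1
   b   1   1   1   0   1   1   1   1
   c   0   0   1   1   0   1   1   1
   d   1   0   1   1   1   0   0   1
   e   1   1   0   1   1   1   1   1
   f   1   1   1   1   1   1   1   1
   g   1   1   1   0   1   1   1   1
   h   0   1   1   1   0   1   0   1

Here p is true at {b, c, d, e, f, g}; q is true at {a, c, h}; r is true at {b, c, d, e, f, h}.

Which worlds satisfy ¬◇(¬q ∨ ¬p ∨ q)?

a: ◇(¬q ∨ ¬p ∨ q) is T. ✗
b: ◇(¬q ∨ ¬p ∨ q) is T. ✗
c: ◇(¬q ∨ ¬p ∨ q) is T. ✗
d: ◇(¬q ∨ ¬p ∨ q) is T. ✗
e: ◇(¬q ∨ ¬p ∨ q) is T. ✗
f: ◇(¬q ∨ ¬p ∨ q) is T. ✗
g: ◇(¬q ∨ ¬p ∨ q) is T. ✗
h: ◇(¬q ∨ ¬p ∨ q) is T. ✗

∅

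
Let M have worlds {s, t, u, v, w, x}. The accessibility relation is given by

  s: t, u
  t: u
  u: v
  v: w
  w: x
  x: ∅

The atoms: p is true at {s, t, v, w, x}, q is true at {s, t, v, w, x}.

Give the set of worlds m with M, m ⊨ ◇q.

s: successors {t, u}; q there: t:T, u:F. ✓
t: successors {u}; q there: u:F. ✗
u: successors {v}; q there: v:T. ✓
v: successors {w}; q there: w:T. ✓
w: successors {x}; q there: x:T. ✓
x: no successors, so ◇q fails. ✗

{s, u, v, w}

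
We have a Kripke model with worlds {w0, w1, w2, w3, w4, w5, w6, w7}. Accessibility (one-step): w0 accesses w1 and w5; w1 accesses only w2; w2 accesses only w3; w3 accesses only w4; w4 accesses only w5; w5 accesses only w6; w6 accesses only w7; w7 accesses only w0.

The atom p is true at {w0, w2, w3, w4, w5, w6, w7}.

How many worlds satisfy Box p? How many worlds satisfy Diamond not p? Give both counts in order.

7 and 1

For Box p:
w0: successors {w1, w5}; p there: w1:F, w5:T. ✗
w1: successors {w2}; p there: w2:T. ✓
w2: successors {w3}; p there: w3:T. ✓
w3: successors {w4}; p there: w4:T. ✓
w4: successors {w5}; p there: w5:T. ✓
w5: successors {w6}; p there: w6:T. ✓
w6: successors {w7}; p there: w7:T. ✓
w7: successors {w0}; p there: w0:T. ✓
— 7 worlds.
For Diamond not p:
w0: successors {w1, w5}; not p there: w1:T, w5:F. ✓
w1: successors {w2}; not p there: w2:F. ✗
w2: successors {w3}; not p there: w3:F. ✗
w3: successors {w4}; not p there: w4:F. ✗
w4: successors {w5}; not p there: w5:F. ✗
w5: successors {w6}; not p there: w6:F. ✗
w6: successors {w7}; not p there: w7:F. ✗
w7: successors {w0}; not p there: w0:F. ✗
— 1 world.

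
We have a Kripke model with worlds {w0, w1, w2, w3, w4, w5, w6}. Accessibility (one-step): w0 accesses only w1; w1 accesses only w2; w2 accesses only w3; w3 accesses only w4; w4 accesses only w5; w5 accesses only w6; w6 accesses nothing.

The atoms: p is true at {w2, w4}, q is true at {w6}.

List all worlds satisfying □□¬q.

{w0, w1, w2, w3, w5, w6}

w0: successors {w1}; □¬q there: w1:T. ✓
w1: successors {w2}; □¬q there: w2:T. ✓
w2: successors {w3}; □¬q there: w3:T. ✓
w3: successors {w4}; □¬q there: w4:T. ✓
w4: successors {w5}; □¬q there: w5:F. ✗
w5: successors {w6}; □¬q there: w6:T. ✓
w6: no successors, so □□¬q holds vacuously. ✓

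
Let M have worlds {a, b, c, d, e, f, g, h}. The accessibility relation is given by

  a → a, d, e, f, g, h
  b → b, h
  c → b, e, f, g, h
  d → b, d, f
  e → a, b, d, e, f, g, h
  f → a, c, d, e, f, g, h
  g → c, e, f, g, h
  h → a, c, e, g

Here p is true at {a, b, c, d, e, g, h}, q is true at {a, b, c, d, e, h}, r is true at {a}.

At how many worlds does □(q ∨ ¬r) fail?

0

a: successors {a, d, e, f, g, h}; q ∨ ¬r there: a:T, d:T, e:T, f:T, g:T, h:T. ✓
b: successors {b, h}; q ∨ ¬r there: b:T, h:T. ✓
c: successors {b, e, f, g, h}; q ∨ ¬r there: b:T, e:T, f:T, g:T, h:T. ✓
d: successors {b, d, f}; q ∨ ¬r there: b:T, d:T, f:T. ✓
e: successors {a, b, d, e, f, g, h}; q ∨ ¬r there: a:T, b:T, d:T, e:T, f:T, g:T, h:T. ✓
f: successors {a, c, d, e, f, g, h}; q ∨ ¬r there: a:T, c:T, d:T, e:T, f:T, g:T, h:T. ✓
g: successors {c, e, f, g, h}; q ∨ ¬r there: c:T, e:T, f:T, g:T, h:T. ✓
h: successors {a, c, e, g}; q ∨ ¬r there: a:T, c:T, e:T, g:T. ✓
Satisfying worlds: {a, b, c, d, e, f, g, h}.
So □(q ∨ ¬r) fails at the other 0 worlds.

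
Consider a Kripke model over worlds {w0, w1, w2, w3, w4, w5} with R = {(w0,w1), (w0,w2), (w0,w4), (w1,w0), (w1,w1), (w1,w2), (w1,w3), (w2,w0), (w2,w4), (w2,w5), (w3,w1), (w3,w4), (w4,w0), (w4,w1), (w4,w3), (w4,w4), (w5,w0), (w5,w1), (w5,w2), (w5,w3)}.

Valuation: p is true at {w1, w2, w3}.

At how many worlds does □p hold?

0

w0: successors {w1, w2, w4}; p there: w1:T, w2:T, w4:F. ✗
w1: successors {w0, w1, w2, w3}; p there: w0:F, w1:T, w2:T, w3:T. ✗
w2: successors {w0, w4, w5}; p there: w0:F, w4:F, w5:F. ✗
w3: successors {w1, w4}; p there: w1:T, w4:F. ✗
w4: successors {w0, w1, w3, w4}; p there: w0:F, w1:T, w3:T, w4:F. ✗
w5: successors {w0, w1, w2, w3}; p there: w0:F, w1:T, w2:T, w3:T. ✗
Satisfying worlds: ∅.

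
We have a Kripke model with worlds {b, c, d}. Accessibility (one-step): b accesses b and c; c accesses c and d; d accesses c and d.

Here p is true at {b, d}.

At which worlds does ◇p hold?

{b, c, d}

b: successors {b, c}; p there: b:T, c:F. ✓
c: successors {c, d}; p there: c:F, d:T. ✓
d: successors {c, d}; p there: c:F, d:T. ✓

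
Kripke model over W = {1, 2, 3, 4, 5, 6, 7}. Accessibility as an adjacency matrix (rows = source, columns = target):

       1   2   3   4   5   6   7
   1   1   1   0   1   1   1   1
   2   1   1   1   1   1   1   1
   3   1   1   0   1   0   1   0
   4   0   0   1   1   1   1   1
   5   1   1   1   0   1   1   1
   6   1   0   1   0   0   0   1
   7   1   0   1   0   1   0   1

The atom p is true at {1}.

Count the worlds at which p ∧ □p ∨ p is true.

1

1: p ∧ □p is F, p is T. ✓
2: p ∧ □p is F, p is F. ✗
3: p ∧ □p is F, p is F. ✗
4: p ∧ □p is F, p is F. ✗
5: p ∧ □p is F, p is F. ✗
6: p ∧ □p is F, p is F. ✗
7: p ∧ □p is F, p is F. ✗
Satisfying worlds: {1}.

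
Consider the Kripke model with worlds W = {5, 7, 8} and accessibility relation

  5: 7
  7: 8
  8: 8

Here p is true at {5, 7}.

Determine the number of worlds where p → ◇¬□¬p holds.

1

5: p is T, ◇¬□¬p is F. ✗
7: p is T, ◇¬□¬p is F. ✗
8: p is F, ◇¬□¬p is F. ✓
Satisfying worlds: {8}.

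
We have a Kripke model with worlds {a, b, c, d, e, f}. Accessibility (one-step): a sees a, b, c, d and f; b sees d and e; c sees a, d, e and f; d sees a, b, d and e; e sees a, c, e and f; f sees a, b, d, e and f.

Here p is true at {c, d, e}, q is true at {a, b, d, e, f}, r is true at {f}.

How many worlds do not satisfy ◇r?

2

a: successors {a, b, c, d, f}; r there: a:F, b:F, c:F, d:F, f:T. ✓
b: successors {d, e}; r there: d:F, e:F. ✗
c: successors {a, d, e, f}; r there: a:F, d:F, e:F, f:T. ✓
d: successors {a, b, d, e}; r there: a:F, b:F, d:F, e:F. ✗
e: successors {a, c, e, f}; r there: a:F, c:F, e:F, f:T. ✓
f: successors {a, b, d, e, f}; r there: a:F, b:F, d:F, e:F, f:T. ✓
Satisfying worlds: {a, c, e, f}.
So ◇r fails at the other 2 worlds.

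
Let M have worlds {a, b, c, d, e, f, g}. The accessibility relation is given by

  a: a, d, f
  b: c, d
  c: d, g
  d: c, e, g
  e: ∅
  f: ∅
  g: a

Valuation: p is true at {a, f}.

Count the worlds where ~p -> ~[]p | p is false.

a: ~p is F, ~[]p | p is T. ✓
b: ~p is T, ~[]p | p is T. ✓
c: ~p is T, ~[]p | p is T. ✓
d: ~p is T, ~[]p | p is T. ✓
e: ~p is T, ~[]p | p is F. ✗
f: ~p is F, ~[]p | p is T. ✓
g: ~p is T, ~[]p | p is F. ✗
Satisfying worlds: {a, b, c, d, f}.
So ~p -> ~[]p | p fails at the other 2 worlds.

2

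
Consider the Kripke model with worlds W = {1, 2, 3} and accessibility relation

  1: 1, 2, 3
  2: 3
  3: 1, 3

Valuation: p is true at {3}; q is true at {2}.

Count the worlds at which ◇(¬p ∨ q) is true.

1: successors {1, 2, 3}; ¬p ∨ q there: 1:T, 2:T, 3:F. ✓
2: successors {3}; ¬p ∨ q there: 3:F. ✗
3: successors {1, 3}; ¬p ∨ q there: 1:T, 3:F. ✓
Satisfying worlds: {1, 3}.

2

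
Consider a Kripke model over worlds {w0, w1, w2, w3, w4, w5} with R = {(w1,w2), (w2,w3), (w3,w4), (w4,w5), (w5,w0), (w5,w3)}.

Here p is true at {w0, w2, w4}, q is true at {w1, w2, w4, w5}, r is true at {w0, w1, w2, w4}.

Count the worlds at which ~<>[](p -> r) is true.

1

w0: <>[](p -> r) is F. ✓
w1: <>[](p -> r) is T. ✗
w2: <>[](p -> r) is T. ✗
w3: <>[](p -> r) is T. ✗
w4: <>[](p -> r) is T. ✗
w5: <>[](p -> r) is T. ✗
Satisfying worlds: {w0}.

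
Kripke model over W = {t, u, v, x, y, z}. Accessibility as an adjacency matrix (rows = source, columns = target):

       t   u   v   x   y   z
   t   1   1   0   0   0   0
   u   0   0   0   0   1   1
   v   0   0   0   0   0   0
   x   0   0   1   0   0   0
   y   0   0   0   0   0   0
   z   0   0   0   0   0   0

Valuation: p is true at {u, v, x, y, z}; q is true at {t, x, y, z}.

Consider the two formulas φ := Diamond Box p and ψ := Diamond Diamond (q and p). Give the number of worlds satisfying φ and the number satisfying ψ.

3 and 1

For Diamond Box p:
t: successors {t, u}; Box p there: t:F, u:T. ✓
u: successors {y, z}; Box p there: y:T, z:T. ✓
v: no successors, so Diamond Box p fails. ✗
x: successors {v}; Box p there: v:T. ✓
y: no successors, so Diamond Box p fails. ✗
z: no successors, so Diamond Box p fails. ✗
— 3 worlds.
For Diamond Diamond (q and p):
t: successors {t, u}; Diamond (q and p) there: t:F, u:T. ✓
u: successors {y, z}; Diamond (q and p) there: y:F, z:F. ✗
v: no successors, so Diamond Diamond (q and p) fails. ✗
x: successors {v}; Diamond (q and p) there: v:F. ✗
y: no successors, so Diamond Diamond (q and p) fails. ✗
z: no successors, so Diamond Diamond (q and p) fails. ✗
— 1 world.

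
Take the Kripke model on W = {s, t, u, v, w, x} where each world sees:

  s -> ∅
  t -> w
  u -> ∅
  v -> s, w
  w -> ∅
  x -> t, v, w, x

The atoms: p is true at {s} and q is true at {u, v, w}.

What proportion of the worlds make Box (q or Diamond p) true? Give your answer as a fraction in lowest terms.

s: no successors, so Box (q or Diamond p) holds vacuously. ✓
t: successors {w}; q or Diamond p there: w:T. ✓
u: no successors, so Box (q or Diamond p) holds vacuously. ✓
v: successors {s, w}; q or Diamond p there: s:F, w:T. ✗
w: no successors, so Box (q or Diamond p) holds vacuously. ✓
x: successors {t, v, w, x}; q or Diamond p there: t:F, v:T, w:T, x:F. ✗
That's 4 of 6 worlds, so 4/6 = 2/3.

2/3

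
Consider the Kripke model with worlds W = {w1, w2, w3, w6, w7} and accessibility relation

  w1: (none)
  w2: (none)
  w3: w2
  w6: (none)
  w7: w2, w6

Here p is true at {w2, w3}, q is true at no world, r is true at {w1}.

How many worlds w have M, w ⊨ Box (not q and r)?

w1: no successors, so Box (not q and r) holds vacuously. ✓
w2: no successors, so Box (not q and r) holds vacuously. ✓
w3: successors {w2}; not q and r there: w2:F. ✗
w6: no successors, so Box (not q and r) holds vacuously. ✓
w7: successors {w2, w6}; not q and r there: w2:F, w6:F. ✗
Satisfying worlds: {w1, w2, w6}.

3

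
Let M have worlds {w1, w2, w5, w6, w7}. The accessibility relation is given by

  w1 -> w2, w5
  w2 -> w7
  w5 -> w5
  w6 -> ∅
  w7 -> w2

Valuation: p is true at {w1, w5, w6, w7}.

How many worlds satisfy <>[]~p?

w1: successors {w2, w5}; []~p there: w2:F, w5:F. ✗
w2: successors {w7}; []~p there: w7:T. ✓
w5: successors {w5}; []~p there: w5:F. ✗
w6: no successors, so <>[]~p fails. ✗
w7: successors {w2}; []~p there: w2:F. ✗
Satisfying worlds: {w2}.

1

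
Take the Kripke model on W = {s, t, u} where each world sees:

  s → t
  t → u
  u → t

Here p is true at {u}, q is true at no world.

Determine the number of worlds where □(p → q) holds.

2

s: successors {t}; p → q there: t:T. ✓
t: successors {u}; p → q there: u:F. ✗
u: successors {t}; p → q there: t:T. ✓
Satisfying worlds: {s, u}.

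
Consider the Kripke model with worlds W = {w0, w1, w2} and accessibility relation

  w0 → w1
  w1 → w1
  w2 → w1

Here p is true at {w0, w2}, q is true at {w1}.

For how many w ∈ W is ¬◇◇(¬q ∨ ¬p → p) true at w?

w0: ◇◇(¬q ∨ ¬p → p) is F. ✓
w1: ◇◇(¬q ∨ ¬p → p) is F. ✓
w2: ◇◇(¬q ∨ ¬p → p) is F. ✓
Satisfying worlds: {w0, w1, w2}.

3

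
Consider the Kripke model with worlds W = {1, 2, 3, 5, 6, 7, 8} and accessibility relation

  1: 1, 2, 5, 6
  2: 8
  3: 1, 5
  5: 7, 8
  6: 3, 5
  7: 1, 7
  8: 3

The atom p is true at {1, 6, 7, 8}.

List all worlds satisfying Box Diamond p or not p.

1: Box Diamond p is F, not p is F. ✗
2: Box Diamond p is F, not p is T. ✓
3: Box Diamond p is T, not p is T. ✓
5: Box Diamond p is F, not p is T. ✓
6: Box Diamond p is T, not p is F. ✓
7: Box Diamond p is T, not p is F. ✓
8: Box Diamond p is T, not p is F. ✓

{2, 3, 5, 6, 7, 8}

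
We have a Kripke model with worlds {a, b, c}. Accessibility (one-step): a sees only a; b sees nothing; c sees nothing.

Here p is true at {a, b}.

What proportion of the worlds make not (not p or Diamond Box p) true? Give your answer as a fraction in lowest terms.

a: not p or Diamond Box p is T. ✗
b: not p or Diamond Box p is F. ✓
c: not p or Diamond Box p is T. ✗
That's 1 of 3 worlds, so 1/3.

1/3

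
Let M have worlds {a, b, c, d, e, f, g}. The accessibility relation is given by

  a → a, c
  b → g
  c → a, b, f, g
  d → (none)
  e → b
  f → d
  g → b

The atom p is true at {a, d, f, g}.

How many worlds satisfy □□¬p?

a: successors {a, c}; □¬p there: a:F, c:F. ✗
b: successors {g}; □¬p there: g:T. ✓
c: successors {a, b, f, g}; □¬p there: a:F, b:F, f:F, g:T. ✗
d: no successors, so □□¬p holds vacuously. ✓
e: successors {b}; □¬p there: b:F. ✗
f: successors {d}; □¬p there: d:T. ✓
g: successors {b}; □¬p there: b:F. ✗
Satisfying worlds: {b, d, f}.

3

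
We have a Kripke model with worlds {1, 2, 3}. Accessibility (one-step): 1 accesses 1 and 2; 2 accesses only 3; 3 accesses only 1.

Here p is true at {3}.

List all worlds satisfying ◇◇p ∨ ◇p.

1: ◇◇p is T, ◇p is F. ✓
2: ◇◇p is F, ◇p is T. ✓
3: ◇◇p is F, ◇p is F. ✗

{1, 2}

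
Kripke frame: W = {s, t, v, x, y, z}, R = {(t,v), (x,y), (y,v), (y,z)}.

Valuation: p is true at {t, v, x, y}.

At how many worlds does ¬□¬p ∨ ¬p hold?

s: ¬□¬p is F, ¬p is T. ✓
t: ¬□¬p is T, ¬p is F. ✓
v: ¬□¬p is F, ¬p is F. ✗
x: ¬□¬p is T, ¬p is F. ✓
y: ¬□¬p is T, ¬p is F. ✓
z: ¬□¬p is F, ¬p is T. ✓
Satisfying worlds: {s, t, x, y, z}.

5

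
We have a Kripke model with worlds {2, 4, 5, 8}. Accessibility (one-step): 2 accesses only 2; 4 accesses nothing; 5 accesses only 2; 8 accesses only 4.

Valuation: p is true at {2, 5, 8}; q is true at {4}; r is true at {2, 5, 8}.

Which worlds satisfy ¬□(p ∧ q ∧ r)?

{2, 5, 8}

2: □(p ∧ q ∧ r) is F. ✓
4: □(p ∧ q ∧ r) is T. ✗
5: □(p ∧ q ∧ r) is F. ✓
8: □(p ∧ q ∧ r) is F. ✓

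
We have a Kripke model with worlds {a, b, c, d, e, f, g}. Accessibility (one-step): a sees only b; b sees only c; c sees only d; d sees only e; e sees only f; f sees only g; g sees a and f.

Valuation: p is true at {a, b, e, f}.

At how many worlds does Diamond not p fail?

4

a: successors {b}; not p there: b:F. ✗
b: successors {c}; not p there: c:T. ✓
c: successors {d}; not p there: d:T. ✓
d: successors {e}; not p there: e:F. ✗
e: successors {f}; not p there: f:F. ✗
f: successors {g}; not p there: g:T. ✓
g: successors {a, f}; not p there: a:F, f:F. ✗
Satisfying worlds: {b, c, f}.
So Diamond not p fails at the other 4 worlds.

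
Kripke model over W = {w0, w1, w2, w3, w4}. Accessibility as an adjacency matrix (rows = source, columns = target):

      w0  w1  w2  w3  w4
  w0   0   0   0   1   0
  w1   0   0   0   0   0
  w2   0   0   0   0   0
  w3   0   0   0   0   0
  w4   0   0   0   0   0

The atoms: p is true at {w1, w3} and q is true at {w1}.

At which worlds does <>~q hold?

{w0}

w0: successors {w3}; ~q there: w3:T. ✓
w1: no successors, so <>~q fails. ✗
w2: no successors, so <>~q fails. ✗
w3: no successors, so <>~q fails. ✗
w4: no successors, so <>~q fails. ✗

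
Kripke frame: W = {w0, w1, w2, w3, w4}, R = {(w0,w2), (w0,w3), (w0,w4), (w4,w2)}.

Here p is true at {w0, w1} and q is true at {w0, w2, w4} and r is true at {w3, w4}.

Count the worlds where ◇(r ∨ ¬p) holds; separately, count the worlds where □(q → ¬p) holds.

2 and 5

For ◇(r ∨ ¬p):
w0: successors {w2, w3, w4}; r ∨ ¬p there: w2:T, w3:T, w4:T. ✓
w1: no successors, so ◇(r ∨ ¬p) fails. ✗
w2: no successors, so ◇(r ∨ ¬p) fails. ✗
w3: no successors, so ◇(r ∨ ¬p) fails. ✗
w4: successors {w2}; r ∨ ¬p there: w2:T. ✓
— 2 worlds.
For □(q → ¬p):
w0: successors {w2, w3, w4}; q → ¬p there: w2:T, w3:T, w4:T. ✓
w1: no successors, so □(q → ¬p) holds vacuously. ✓
w2: no successors, so □(q → ¬p) holds vacuously. ✓
w3: no successors, so □(q → ¬p) holds vacuously. ✓
w4: successors {w2}; q → ¬p there: w2:T. ✓
— 5 worlds.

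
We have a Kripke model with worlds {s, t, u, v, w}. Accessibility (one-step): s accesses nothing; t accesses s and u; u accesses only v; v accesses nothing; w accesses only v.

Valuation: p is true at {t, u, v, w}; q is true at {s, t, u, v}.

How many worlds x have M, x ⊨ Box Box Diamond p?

s: no successors, so Box Box Diamond p holds vacuously. ✓
t: successors {s, u}; Box Diamond p there: s:T, u:F. ✗
u: successors {v}; Box Diamond p there: v:T. ✓
v: no successors, so Box Box Diamond p holds vacuously. ✓
w: successors {v}; Box Diamond p there: v:T. ✓
Satisfying worlds: {s, u, v, w}.

4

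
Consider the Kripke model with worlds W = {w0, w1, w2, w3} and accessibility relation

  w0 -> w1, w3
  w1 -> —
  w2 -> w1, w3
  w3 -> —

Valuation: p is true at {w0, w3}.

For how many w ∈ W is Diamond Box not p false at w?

2

w0: successors {w1, w3}; Box not p there: w1:T, w3:T. ✓
w1: no successors, so Diamond Box not p fails. ✗
w2: successors {w1, w3}; Box not p there: w1:T, w3:T. ✓
w3: no successors, so Diamond Box not p fails. ✗
Satisfying worlds: {w0, w2}.
So Diamond Box not p fails at the other 2 worlds.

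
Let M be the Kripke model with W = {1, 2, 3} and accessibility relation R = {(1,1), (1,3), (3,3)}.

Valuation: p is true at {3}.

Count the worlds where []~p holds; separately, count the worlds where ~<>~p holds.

For []~p:
1: successors {1, 3}; ~p there: 1:T, 3:F. ✗
2: no successors, so []~p holds vacuously. ✓
3: successors {3}; ~p there: 3:F. ✗
— 1 world.
For ~<>~p:
1: <>~p is T. ✗
2: <>~p is F. ✓
3: <>~p is F. ✓
— 2 worlds.

1 and 2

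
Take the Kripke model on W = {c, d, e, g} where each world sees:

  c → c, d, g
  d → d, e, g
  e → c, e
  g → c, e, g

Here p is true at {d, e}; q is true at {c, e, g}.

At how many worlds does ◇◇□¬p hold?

0

c: successors {c, d, g}; ◇□¬p there: c:F, d:F, g:F. ✗
d: successors {d, e, g}; ◇□¬p there: d:F, e:F, g:F. ✗
e: successors {c, e}; ◇□¬p there: c:F, e:F. ✗
g: successors {c, e, g}; ◇□¬p there: c:F, e:F, g:F. ✗
Satisfying worlds: ∅.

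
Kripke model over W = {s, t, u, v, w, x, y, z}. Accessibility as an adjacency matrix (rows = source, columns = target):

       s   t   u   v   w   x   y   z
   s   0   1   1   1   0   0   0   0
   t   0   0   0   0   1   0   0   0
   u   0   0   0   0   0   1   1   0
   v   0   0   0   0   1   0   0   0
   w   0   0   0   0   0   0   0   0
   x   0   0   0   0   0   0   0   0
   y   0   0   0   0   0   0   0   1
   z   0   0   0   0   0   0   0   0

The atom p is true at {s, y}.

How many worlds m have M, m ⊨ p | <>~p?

s: p is T, <>~p is T. ✓
t: p is F, <>~p is T. ✓
u: p is F, <>~p is T. ✓
v: p is F, <>~p is T. ✓
w: p is F, <>~p is F. ✗
x: p is F, <>~p is F. ✗
y: p is T, <>~p is T. ✓
z: p is F, <>~p is F. ✗
Satisfying worlds: {s, t, u, v, y}.

5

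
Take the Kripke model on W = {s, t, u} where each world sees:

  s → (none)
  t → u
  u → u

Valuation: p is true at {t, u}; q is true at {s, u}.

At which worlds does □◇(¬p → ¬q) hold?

s: no successors, so □◇(¬p → ¬q) holds vacuously. ✓
t: successors {u}; ◇(¬p → ¬q) there: u:T. ✓
u: successors {u}; ◇(¬p → ¬q) there: u:T. ✓

{s, t, u}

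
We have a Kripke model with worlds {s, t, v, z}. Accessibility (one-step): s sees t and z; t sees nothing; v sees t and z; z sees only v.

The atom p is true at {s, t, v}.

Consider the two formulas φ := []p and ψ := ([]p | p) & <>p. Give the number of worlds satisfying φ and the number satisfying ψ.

2 and 3

For []p:
s: successors {t, z}; p there: t:T, z:F. ✗
t: no successors, so []p holds vacuously. ✓
v: successors {t, z}; p there: t:T, z:F. ✗
z: successors {v}; p there: v:T. ✓
— 2 worlds.
For ([]p | p) & <>p:
s: []p | p is T, <>p is T. ✓
t: []p | p is T, <>p is F. ✗
v: []p | p is T, <>p is T. ✓
z: []p | p is T, <>p is T. ✓
— 3 worlds.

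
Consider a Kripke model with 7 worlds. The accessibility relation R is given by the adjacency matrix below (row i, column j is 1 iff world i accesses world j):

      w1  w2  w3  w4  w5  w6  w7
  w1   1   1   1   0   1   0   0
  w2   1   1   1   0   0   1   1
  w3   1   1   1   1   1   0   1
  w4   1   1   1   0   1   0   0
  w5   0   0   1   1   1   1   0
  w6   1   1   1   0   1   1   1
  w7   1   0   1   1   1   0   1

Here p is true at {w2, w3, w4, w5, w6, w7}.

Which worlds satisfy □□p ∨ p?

{w2, w3, w4, w5, w6, w7}

w1: □□p is F, p is F. ✗
w2: □□p is F, p is T. ✓
w3: □□p is F, p is T. ✓
w4: □□p is F, p is T. ✓
w5: □□p is F, p is T. ✓
w6: □□p is F, p is T. ✓
w7: □□p is F, p is T. ✓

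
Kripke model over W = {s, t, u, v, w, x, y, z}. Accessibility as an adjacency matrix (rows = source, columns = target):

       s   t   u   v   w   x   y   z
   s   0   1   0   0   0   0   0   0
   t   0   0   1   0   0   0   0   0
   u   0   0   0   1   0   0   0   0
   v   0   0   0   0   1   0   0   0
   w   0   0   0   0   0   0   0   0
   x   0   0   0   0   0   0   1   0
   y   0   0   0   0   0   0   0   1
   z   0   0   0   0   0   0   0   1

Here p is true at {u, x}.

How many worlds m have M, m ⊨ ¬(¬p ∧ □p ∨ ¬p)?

2

s: ¬p ∧ □p ∨ ¬p is T. ✗
t: ¬p ∧ □p ∨ ¬p is T. ✗
u: ¬p ∧ □p ∨ ¬p is F. ✓
v: ¬p ∧ □p ∨ ¬p is T. ✗
w: ¬p ∧ □p ∨ ¬p is T. ✗
x: ¬p ∧ □p ∨ ¬p is F. ✓
y: ¬p ∧ □p ∨ ¬p is T. ✗
z: ¬p ∧ □p ∨ ¬p is T. ✗
Satisfying worlds: {u, x}.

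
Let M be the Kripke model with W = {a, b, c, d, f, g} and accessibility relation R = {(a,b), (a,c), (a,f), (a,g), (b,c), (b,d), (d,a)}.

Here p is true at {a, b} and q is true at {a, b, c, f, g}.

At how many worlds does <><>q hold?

3

a: successors {b, c, f, g}; <>q there: b:T, c:F, f:F, g:F. ✓
b: successors {c, d}; <>q there: c:F, d:T. ✓
c: no successors, so <><>q fails. ✗
d: successors {a}; <>q there: a:T. ✓
f: no successors, so <><>q fails. ✗
g: no successors, so <><>q fails. ✗
Satisfying worlds: {a, b, d}.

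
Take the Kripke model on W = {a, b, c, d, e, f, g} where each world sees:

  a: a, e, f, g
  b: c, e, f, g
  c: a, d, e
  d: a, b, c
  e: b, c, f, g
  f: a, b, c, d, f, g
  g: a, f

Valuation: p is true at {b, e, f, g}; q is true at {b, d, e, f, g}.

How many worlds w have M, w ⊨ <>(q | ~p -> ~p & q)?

2

a: successors {a, e, f, g}; q | ~p -> ~p & q there: a:F, e:F, f:F, g:F. ✗
b: successors {c, e, f, g}; q | ~p -> ~p & q there: c:F, e:F, f:F, g:F. ✗
c: successors {a, d, e}; q | ~p -> ~p & q there: a:F, d:T, e:F. ✓
d: successors {a, b, c}; q | ~p -> ~p & q there: a:F, b:F, c:F. ✗
e: successors {b, c, f, g}; q | ~p -> ~p & q there: b:F, c:F, f:F, g:F. ✗
f: successors {a, b, c, d, f, g}; q | ~p -> ~p & q there: a:F, b:F, c:F, d:T, f:F, g:F. ✓
g: successors {a, f}; q | ~p -> ~p & q there: a:F, f:F. ✗
Satisfying worlds: {c, f}.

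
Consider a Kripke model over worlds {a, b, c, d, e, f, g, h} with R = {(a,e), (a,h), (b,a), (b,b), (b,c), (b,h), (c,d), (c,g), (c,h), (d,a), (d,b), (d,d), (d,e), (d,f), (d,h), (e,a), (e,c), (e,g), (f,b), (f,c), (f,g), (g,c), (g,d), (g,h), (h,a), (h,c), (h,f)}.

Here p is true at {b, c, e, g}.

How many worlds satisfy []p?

1

a: successors {e, h}; p there: e:T, h:F. ✗
b: successors {a, b, c, h}; p there: a:F, b:T, c:T, h:F. ✗
c: successors {d, g, h}; p there: d:F, g:T, h:F. ✗
d: successors {a, b, d, e, f, h}; p there: a:F, b:T, d:F, e:T, f:F, h:F. ✗
e: successors {a, c, g}; p there: a:F, c:T, g:T. ✗
f: successors {b, c, g}; p there: b:T, c:T, g:T. ✓
g: successors {c, d, h}; p there: c:T, d:F, h:F. ✗
h: successors {a, c, f}; p there: a:F, c:T, f:F. ✗
Satisfying worlds: {f}.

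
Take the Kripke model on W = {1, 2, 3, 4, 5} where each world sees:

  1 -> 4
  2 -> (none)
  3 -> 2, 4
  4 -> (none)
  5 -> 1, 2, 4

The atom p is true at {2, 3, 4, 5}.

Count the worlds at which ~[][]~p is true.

1

1: [][]~p is T. ✗
2: [][]~p is T. ✗
3: [][]~p is T. ✗
4: [][]~p is T. ✗
5: [][]~p is F. ✓
Satisfying worlds: {5}.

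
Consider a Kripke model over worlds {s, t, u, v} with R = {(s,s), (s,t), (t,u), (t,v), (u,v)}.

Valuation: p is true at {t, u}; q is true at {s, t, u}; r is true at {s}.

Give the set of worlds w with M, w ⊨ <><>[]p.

s: successors {s, t}; <>[]p there: s:F, t:T. ✓
t: successors {u, v}; <>[]p there: u:T, v:F. ✓
u: successors {v}; <>[]p there: v:F. ✗
v: no successors, so <><>[]p fails. ✗

{s, t}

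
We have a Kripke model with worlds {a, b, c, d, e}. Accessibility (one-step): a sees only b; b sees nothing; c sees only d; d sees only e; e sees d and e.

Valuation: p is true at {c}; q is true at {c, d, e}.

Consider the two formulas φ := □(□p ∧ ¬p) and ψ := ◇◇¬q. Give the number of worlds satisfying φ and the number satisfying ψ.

2 and 0

For □(□p ∧ ¬p):
a: successors {b}; □p ∧ ¬p there: b:T. ✓
b: no successors, so □(□p ∧ ¬p) holds vacuously. ✓
c: successors {d}; □p ∧ ¬p there: d:F. ✗
d: successors {e}; □p ∧ ¬p there: e:F. ✗
e: successors {d, e}; □p ∧ ¬p there: d:F, e:F. ✗
— 2 worlds.
For ◇◇¬q:
a: successors {b}; ◇¬q there: b:F. ✗
b: no successors, so ◇◇¬q fails. ✗
c: successors {d}; ◇¬q there: d:F. ✗
d: successors {e}; ◇¬q there: e:F. ✗
e: successors {d, e}; ◇¬q there: d:F, e:F. ✗
— 0 worlds.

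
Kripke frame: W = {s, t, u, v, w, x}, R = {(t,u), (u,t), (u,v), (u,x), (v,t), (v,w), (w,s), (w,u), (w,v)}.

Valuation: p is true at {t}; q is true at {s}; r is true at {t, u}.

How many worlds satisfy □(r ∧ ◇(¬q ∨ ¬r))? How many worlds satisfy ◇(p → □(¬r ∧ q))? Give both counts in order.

For □(r ∧ ◇(¬q ∨ ¬r)):
s: no successors, so □(r ∧ ◇(¬q ∨ ¬r)) holds vacuously. ✓
t: successors {u}; r ∧ ◇(¬q ∨ ¬r) there: u:T. ✓
u: successors {t, v, x}; r ∧ ◇(¬q ∨ ¬r) there: t:T, v:F, x:F. ✗
v: successors {t, w}; r ∧ ◇(¬q ∨ ¬r) there: t:T, w:F. ✗
w: successors {s, u, v}; r ∧ ◇(¬q ∨ ¬r) there: s:F, u:T, v:F. ✗
x: no successors, so □(r ∧ ◇(¬q ∨ ¬r)) holds vacuously. ✓
— 3 worlds.
For ◇(p → □(¬r ∧ q)):
s: no successors, so ◇(p → □(¬r ∧ q)) fails. ✗
t: successors {u}; p → □(¬r ∧ q) there: u:T. ✓
u: successors {t, v, x}; p → □(¬r ∧ q) there: t:F, v:T, x:T. ✓
v: successors {t, w}; p → □(¬r ∧ q) there: t:F, w:T. ✓
w: successors {s, u, v}; p → □(¬r ∧ q) there: s:T, u:T, v:T. ✓
x: no successors, so ◇(p → □(¬r ∧ q)) fails. ✗
— 4 worlds.

3 and 4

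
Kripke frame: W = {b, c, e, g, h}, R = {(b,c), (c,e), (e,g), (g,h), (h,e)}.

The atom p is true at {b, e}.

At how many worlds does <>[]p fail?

3

b: successors {c}; []p there: c:T. ✓
c: successors {e}; []p there: e:F. ✗
e: successors {g}; []p there: g:F. ✗
g: successors {h}; []p there: h:T. ✓
h: successors {e}; []p there: e:F. ✗
Satisfying worlds: {b, g}.
So <>[]p fails at the other 3 worlds.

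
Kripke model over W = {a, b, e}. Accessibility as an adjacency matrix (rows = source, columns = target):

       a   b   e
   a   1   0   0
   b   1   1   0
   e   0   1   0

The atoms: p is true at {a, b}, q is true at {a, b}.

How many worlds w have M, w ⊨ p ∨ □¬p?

2

a: p is T, □¬p is F. ✓
b: p is T, □¬p is F. ✓
e: p is F, □¬p is F. ✗
Satisfying worlds: {a, b}.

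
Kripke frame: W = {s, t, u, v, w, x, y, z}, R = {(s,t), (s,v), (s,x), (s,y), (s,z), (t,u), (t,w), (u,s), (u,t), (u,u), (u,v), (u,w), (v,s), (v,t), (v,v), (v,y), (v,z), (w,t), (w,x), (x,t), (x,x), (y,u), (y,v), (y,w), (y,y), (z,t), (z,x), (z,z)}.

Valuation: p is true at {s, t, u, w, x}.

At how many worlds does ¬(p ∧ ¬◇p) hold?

s: p ∧ ¬◇p is F. ✓
t: p ∧ ¬◇p is F. ✓
u: p ∧ ¬◇p is F. ✓
v: p ∧ ¬◇p is F. ✓
w: p ∧ ¬◇p is F. ✓
x: p ∧ ¬◇p is F. ✓
y: p ∧ ¬◇p is F. ✓
z: p ∧ ¬◇p is F. ✓
Satisfying worlds: {s, t, u, v, w, x, y, z}.

8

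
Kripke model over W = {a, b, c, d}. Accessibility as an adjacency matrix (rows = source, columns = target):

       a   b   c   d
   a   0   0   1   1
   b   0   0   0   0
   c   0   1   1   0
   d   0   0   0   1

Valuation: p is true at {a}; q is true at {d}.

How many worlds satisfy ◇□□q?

3

a: successors {c, d}; □□q there: c:F, d:T. ✓
b: no successors, so ◇□□q fails. ✗
c: successors {b, c}; □□q there: b:T, c:F. ✓
d: successors {d}; □□q there: d:T. ✓
Satisfying worlds: {a, c, d}.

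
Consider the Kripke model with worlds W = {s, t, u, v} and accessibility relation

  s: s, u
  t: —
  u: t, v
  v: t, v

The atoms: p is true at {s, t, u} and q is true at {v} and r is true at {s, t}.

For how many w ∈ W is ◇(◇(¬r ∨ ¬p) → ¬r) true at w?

3

s: successors {s, u}; ◇(¬r ∨ ¬p) → ¬r there: s:F, u:T. ✓
t: no successors, so ◇(◇(¬r ∨ ¬p) → ¬r) fails. ✗
u: successors {t, v}; ◇(¬r ∨ ¬p) → ¬r there: t:T, v:T. ✓
v: successors {t, v}; ◇(¬r ∨ ¬p) → ¬r there: t:T, v:T. ✓
Satisfying worlds: {s, u, v}.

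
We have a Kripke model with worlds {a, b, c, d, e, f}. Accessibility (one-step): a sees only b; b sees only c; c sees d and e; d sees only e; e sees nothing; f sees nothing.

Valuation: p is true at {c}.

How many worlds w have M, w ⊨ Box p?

3

a: successors {b}; p there: b:F. ✗
b: successors {c}; p there: c:T. ✓
c: successors {d, e}; p there: d:F, e:F. ✗
d: successors {e}; p there: e:F. ✗
e: no successors, so Box p holds vacuously. ✓
f: no successors, so Box p holds vacuously. ✓
Satisfying worlds: {b, e, f}.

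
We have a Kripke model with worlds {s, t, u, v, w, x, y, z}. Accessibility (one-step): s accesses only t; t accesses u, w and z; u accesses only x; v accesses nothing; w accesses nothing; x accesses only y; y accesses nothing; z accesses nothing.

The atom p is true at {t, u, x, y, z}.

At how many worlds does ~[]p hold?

s: []p is T. ✗
t: []p is F. ✓
u: []p is T. ✗
v: []p is T. ✗
w: []p is T. ✗
x: []p is T. ✗
y: []p is T. ✗
z: []p is T. ✗
Satisfying worlds: {t}.

1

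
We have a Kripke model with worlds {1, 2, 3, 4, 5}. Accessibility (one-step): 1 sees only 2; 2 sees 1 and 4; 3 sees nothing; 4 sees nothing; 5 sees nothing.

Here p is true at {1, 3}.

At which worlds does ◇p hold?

1: successors {2}; p there: 2:F. ✗
2: successors {1, 4}; p there: 1:T, 4:F. ✓
3: no successors, so ◇p fails. ✗
4: no successors, so ◇p fails. ✗
5: no successors, so ◇p fails. ✗

{2}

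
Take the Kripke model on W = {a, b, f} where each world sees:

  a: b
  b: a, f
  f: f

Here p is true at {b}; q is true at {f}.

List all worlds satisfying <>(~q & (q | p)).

a: successors {b}; ~q & (q | p) there: b:T. ✓
b: successors {a, f}; ~q & (q | p) there: a:F, f:F. ✗
f: successors {f}; ~q & (q | p) there: f:F. ✗

{a}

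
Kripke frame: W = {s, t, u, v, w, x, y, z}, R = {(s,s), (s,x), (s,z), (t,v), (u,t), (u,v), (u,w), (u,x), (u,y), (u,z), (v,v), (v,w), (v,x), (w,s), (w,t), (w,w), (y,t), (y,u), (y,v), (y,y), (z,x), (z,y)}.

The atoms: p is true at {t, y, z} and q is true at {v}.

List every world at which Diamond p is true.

s: successors {s, x, z}; p there: s:F, x:F, z:T. ✓
t: successors {v}; p there: v:F. ✗
u: successors {t, v, w, x, y, z}; p there: t:T, v:F, w:F, x:F, y:T, z:T. ✓
v: successors {v, w, x}; p there: v:F, w:F, x:F. ✗
w: successors {s, t, w}; p there: s:F, t:T, w:F. ✓
x: no successors, so Diamond p fails. ✗
y: successors {t, u, v, y}; p there: t:T, u:F, v:F, y:T. ✓
z: successors {x, y}; p there: x:F, y:T. ✓

{s, u, w, y, z}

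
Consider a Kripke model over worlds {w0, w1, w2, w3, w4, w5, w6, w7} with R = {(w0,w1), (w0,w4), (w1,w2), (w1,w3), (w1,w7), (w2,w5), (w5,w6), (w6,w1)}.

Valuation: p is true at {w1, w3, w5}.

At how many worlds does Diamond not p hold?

3

w0: successors {w1, w4}; not p there: w1:F, w4:T. ✓
w1: successors {w2, w3, w7}; not p there: w2:T, w3:F, w7:T. ✓
w2: successors {w5}; not p there: w5:F. ✗
w3: no successors, so Diamond not p fails. ✗
w4: no successors, so Diamond not p fails. ✗
w5: successors {w6}; not p there: w6:T. ✓
w6: successors {w1}; not p there: w1:F. ✗
w7: no successors, so Diamond not p fails. ✗
Satisfying worlds: {w0, w1, w5}.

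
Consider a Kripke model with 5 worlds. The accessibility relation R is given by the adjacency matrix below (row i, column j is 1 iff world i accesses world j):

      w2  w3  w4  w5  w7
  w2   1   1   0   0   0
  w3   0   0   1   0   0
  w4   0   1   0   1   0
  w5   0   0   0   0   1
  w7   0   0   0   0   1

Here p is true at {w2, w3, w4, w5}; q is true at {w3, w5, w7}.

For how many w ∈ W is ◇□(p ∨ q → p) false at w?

w2: successors {w2, w3}; □(p ∨ q → p) there: w2:T, w3:T. ✓
w3: successors {w4}; □(p ∨ q → p) there: w4:T. ✓
w4: successors {w3, w5}; □(p ∨ q → p) there: w3:T, w5:F. ✓
w5: successors {w7}; □(p ∨ q → p) there: w7:F. ✗
w7: successors {w7}; □(p ∨ q → p) there: w7:F. ✗
Satisfying worlds: {w2, w3, w4}.
So ◇□(p ∨ q → p) fails at the other 2 worlds.

2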